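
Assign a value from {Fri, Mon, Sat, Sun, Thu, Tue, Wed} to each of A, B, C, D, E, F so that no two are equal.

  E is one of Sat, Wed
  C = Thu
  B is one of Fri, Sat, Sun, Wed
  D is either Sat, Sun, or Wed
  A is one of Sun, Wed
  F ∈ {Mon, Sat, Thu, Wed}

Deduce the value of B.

C's domain is down to {Thu}, so C = Thu. Strike Thu from F.
The 5 still-open variables together cover exactly {Fri, Mon, Sat, Sun, Wed} — 5 values for 5 variables — and Fri appears only in B's list, so B = Fri.

Fri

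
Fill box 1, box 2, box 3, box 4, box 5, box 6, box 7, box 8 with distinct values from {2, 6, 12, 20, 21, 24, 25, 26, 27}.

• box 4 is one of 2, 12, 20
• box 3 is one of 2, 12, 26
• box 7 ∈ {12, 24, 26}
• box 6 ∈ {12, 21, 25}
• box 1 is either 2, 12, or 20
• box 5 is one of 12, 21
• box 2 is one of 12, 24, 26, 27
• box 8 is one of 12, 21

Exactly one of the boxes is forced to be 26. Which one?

box 3

The 8 variables together cover exactly {2, 12, 20, 21, 24, 25, 26, 27} — 8 values for 8 variables — and 25 appears only in box 6's list, so box 6 = 25.
The 7 still-open variables together cover exactly {2, 12, 20, 21, 24, 26, 27} — 7 values for 7 variables — and 27 appears only in box 2's list, so box 2 = 27.
The 6 still-open variables draw from only 6 values {2, 12, 20, 21, 24, 26}, so each is used; only box 7 can be 24, hence box 7 = 24.
Among the 5 still-open variables, 26 fits only box 3 (and all 5 values in {2, 12, 20, 21, 26} must be used), so box 3 = 26.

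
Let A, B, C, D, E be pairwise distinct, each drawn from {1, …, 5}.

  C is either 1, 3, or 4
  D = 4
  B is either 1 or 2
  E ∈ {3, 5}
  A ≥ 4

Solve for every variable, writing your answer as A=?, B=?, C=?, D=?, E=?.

A=5, B=2, C=1, D=4, E=3

D must be 4 (only option left). Strike 4 from A, C.
A has just one choice, so A = 5. Eliminate 5 elsewhere: E.
E has just one choice, so E = 3. Strike 3 from C.
That leaves C = 1. Strike 1 from B.
B has just one choice, so B = 2.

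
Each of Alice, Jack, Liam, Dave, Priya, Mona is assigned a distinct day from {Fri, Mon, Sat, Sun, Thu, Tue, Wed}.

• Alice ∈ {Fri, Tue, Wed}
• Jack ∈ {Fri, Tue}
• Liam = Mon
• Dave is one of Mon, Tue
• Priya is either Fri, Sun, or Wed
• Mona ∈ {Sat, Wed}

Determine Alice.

Liam has just one choice, so Liam = Mon. Strike Mon from Dave.
That leaves Dave = Tue. So Alice, Jack can't be Tue.
Jack must be Fri (only option left). So Alice, Priya can't be Fri.
So Alice = Wed.

Wed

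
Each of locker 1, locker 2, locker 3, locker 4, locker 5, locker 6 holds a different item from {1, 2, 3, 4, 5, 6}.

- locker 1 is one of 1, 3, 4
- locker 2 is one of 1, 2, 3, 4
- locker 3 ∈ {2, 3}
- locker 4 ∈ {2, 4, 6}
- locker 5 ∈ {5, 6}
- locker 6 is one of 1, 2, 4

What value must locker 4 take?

The 6 variables together cover exactly {1, 2, 3, 4, 5, 6} — 6 values for 6 variables — and 5 appears only in locker 5's list, so locker 5 = 5.
The 5 still-open variables together cover exactly {1, 2, 3, 4, 6} — 5 values for 5 variables — and 6 appears only in locker 4's list, so locker 4 = 6.

6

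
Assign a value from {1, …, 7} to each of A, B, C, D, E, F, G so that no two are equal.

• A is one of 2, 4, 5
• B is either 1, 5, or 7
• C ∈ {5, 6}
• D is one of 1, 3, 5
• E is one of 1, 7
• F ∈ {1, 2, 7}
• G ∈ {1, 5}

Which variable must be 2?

F

Among the 7 variables, 3 fits only D (and all 7 values in {1, 2, 3, 4, 5, 6, 7} must be used), so D = 3.
Among the 6 still-open variables, 4 fits only A (and all 6 values in {1, 2, 4, 5, 6, 7} must be used), so A = 4.
Among the 5 still-open variables, 2 fits only F (and all 5 values in {1, 2, 5, 6, 7} must be used), so F = 2.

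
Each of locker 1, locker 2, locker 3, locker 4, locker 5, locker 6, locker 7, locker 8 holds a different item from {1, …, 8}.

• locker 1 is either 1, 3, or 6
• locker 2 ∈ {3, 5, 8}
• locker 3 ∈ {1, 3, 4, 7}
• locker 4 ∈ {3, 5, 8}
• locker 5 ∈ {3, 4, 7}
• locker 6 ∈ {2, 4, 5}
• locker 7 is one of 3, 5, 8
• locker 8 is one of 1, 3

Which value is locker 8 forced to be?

Among the 8 variables, 2 fits only locker 6 (and all 8 values in {1, 2, 3, 4, 5, 6, 7, 8} must be used), so locker 6 = 2.
The 7 still-open variables draw from only 7 values {1, 3, 4, 5, 6, 7, 8}, so each is used; only locker 1 can be 6, hence locker 1 = 6.
The 3 variables locker 2, locker 4, locker 7 are confined to {3, 5, 8}, which locks those values in; drop them from locker 3, locker 5, locker 8.
So locker 8 = 1.

1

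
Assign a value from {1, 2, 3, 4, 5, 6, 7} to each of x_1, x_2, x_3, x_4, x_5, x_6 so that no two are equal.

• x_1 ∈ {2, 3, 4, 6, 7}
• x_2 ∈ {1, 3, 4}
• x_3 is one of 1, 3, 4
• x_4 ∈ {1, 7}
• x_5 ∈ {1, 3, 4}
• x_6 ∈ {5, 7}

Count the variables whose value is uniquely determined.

2

x_2, x_3, x_5 between them cover only {1, 3, 4} — a naked triple. Remove those values from x_1, x_4.
x_4 must be 7 (only option left). Remove 7 from x_1, x_6.
That leaves x_6 = 5.
Determined: x_4=7, x_6=5. The other variables each still have more than one consistent value. That makes 2.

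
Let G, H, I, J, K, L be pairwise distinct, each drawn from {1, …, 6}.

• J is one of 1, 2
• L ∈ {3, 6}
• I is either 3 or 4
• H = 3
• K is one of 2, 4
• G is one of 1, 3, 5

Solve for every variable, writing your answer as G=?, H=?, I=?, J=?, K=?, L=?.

H must be 3 (only option left). Strike 3 from G, I, L.
I's domain is down to {4}, so I = 4. Remove 4 from K.
K has just one choice, so K = 2. So J can't be 2.
That leaves L = 6.
That leaves J = 1. Strike 1 from G.
G has just one choice, so G = 5.

G=5, H=3, I=4, J=1, K=2, L=6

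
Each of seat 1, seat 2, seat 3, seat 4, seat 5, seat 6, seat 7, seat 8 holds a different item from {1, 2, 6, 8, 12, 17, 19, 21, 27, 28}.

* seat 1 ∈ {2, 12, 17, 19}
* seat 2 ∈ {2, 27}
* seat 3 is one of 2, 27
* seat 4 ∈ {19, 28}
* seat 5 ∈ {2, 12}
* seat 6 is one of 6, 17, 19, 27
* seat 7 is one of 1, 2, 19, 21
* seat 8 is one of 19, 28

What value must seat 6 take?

seat 2 and seat 3 between them cover only {2, 27} — a naked pair. Remove those values from seat 1, seat 5, seat 6, seat 7.
seat 5 must be 12 (only option left). Strike 12 from seat 1.
The 2 variables seat 4 and seat 8 are confined to {19, 28}, which locks those values in; drop them from seat 1, seat 6, seat 7.
That leaves seat 1 = 17. Eliminate 17 elsewhere: seat 6.
So seat 6 = 6.

6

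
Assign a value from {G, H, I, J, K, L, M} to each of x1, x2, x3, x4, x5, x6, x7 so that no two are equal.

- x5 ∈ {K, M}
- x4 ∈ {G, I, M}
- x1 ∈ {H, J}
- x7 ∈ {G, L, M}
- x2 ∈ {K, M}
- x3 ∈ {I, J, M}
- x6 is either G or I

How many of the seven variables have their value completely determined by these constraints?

The 7 variables draw from only 7 values {G, H, I, J, K, L, M}, so each is used; only x1 can be H, hence x1 = H.
Among the 6 still-open variables, J fits only x3 (and all 6 values in {G, I, J, K, L, M} must be used), so x3 = J.
The 5 still-open variables draw from only 5 values {G, I, K, L, M}, so each is used; only x7 can be L, hence x7 = L.
x2 and x5 between them cover only {K, M} — a naked pair. Remove those values from x4.
Determined: x1=H, x3=J, x7=L. The other variables each still have more than one consistent value. That makes 3.

3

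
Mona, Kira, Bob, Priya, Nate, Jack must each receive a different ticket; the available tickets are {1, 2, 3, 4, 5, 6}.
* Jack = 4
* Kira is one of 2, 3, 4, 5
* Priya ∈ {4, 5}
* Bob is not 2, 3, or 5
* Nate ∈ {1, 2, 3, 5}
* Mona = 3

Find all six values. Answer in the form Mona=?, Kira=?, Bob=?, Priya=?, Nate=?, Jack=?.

Mona=3, Kira=2, Bob=6, Priya=5, Nate=1, Jack=4

Mona must be 3 (only option left). Strike 3 from Kira, Nate.
Jack's domain is down to {4}, so Jack = 4. Strike 4 from Kira, Bob, Priya.
That leaves Priya = 5. Remove 5 from Kira, Nate.
Kira's domain is down to {2}, so Kira = 2. Strike 2 from Nate.
Nate has just one choice, so Nate = 1. Remove 1 from Bob.
Bob has just one choice, so Bob = 6.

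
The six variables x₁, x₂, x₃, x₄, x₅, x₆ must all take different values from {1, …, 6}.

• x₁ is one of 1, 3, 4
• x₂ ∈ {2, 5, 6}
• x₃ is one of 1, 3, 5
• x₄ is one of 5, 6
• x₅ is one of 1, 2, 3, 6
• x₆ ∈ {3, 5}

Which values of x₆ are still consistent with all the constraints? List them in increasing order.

3, 5

Among the 6 variables, 4 fits only x₁ (and all 6 values in {1, 2, 3, 4, 5, 6} must be used), so x₁ = 4.
No further eliminations apply; x₆ can still be any of 3, 5.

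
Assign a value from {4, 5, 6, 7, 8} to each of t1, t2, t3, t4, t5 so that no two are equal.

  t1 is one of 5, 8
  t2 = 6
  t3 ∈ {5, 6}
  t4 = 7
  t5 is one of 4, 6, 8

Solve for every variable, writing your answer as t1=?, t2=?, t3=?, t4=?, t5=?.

t1=8, t2=6, t3=5, t4=7, t5=4

t2 has just one choice, so t2 = 6. So t3, t5 can't be 6.
t3 must be 5 (only option left). Remove 5 from t1.
t4 has just one choice, so t4 = 7.
t1's domain is down to {8}, so t1 = 8. Eliminate 8 elsewhere: t5.
t5's domain is down to {4}, so t5 = 4.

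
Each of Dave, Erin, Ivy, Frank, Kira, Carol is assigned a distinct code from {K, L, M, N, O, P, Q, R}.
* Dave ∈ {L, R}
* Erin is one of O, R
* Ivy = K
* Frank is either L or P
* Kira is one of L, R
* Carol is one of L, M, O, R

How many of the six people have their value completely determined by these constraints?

4

Ivy's domain is down to {K}, so Ivy = K.
The 5 still-open variables together cover exactly {L, M, O, P, R} — 5 values for 5 variables — and M appears only in Carol's list, so Carol = M.
Among the 4 still-open variables, O fits only Erin (and all 4 values in {L, O, P, R} must be used), so Erin = O.
The 3 still-open variables draw from only 3 values {L, P, R}, so each is used; only Frank can be P, hence Frank = P.
Determined: Erin=O, Ivy=K, Frank=P, Carol=M. The other people each still have more than one consistent value. That makes 4.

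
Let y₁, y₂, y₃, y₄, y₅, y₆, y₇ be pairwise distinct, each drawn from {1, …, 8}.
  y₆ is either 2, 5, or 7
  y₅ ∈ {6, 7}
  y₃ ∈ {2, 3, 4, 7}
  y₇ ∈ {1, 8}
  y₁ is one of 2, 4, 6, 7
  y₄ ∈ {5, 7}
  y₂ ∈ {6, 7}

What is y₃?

3

y₂ and y₅ share exactly the 2 values {6, 7}; by pigeonhole those values go to them, so strike 6, 7 from y₁, y₃, y₄, y₆.
y₄ has just one choice, so y₄ = 5. Eliminate 5 elsewhere: y₆.
y₆'s domain is down to {2}, so y₆ = 2. So y₁, y₃ can't be 2.
That leaves y₁ = 4. So y₃ can't be 4.
So y₃ = 3.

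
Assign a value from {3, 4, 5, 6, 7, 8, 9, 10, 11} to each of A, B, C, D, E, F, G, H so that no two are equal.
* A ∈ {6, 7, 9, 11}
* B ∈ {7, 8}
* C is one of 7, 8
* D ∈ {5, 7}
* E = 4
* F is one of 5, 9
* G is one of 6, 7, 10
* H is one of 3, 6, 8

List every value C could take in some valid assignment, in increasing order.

E's domain is down to {4}, so E = 4.
B and C share exactly the 2 values {7, 8}; by pigeonhole those values go to them, so strike 7, 8 from A, D, G, H.
D has just one choice, so D = 5. Eliminate 5 elsewhere: F.
F must be 9 (only option left). Eliminate 9 elsewhere: A.
No further eliminations apply; C can still be any of 7, 8.

7, 8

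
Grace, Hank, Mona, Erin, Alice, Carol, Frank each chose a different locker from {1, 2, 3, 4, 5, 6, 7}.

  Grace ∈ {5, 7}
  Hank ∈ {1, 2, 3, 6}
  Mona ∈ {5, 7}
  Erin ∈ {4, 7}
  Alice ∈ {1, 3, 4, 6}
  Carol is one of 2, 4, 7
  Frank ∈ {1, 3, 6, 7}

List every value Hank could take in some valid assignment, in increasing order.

The 2 variables Grace and Mona are confined to {5, 7}, which locks those values in; drop them from Erin, Carol, Frank.
Erin's domain is down to {4}, so Erin = 4. Remove 4 from Alice, Carol.
That leaves Carol = 2. Remove 2 from Hank.
No further eliminations apply; Hank can still be any of 1, 3, 6.

1, 3, 6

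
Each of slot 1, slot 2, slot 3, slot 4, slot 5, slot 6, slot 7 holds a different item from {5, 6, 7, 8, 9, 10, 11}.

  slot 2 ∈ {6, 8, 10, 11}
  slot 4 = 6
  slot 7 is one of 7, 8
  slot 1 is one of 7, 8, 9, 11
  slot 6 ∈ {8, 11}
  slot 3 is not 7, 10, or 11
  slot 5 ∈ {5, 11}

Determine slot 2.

slot 4 has just one choice, so slot 4 = 6. Remove 6 from slot 2, slot 3.
The 6 still-open variables draw from only 6 values {5, 7, 8, 9, 10, 11}, so each is used; only slot 2 can be 10, hence slot 2 = 10.

10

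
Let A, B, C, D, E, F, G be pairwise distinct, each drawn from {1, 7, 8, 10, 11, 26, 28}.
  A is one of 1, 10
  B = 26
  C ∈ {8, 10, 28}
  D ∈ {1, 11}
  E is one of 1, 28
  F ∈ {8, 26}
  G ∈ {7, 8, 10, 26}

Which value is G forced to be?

7

B's domain is down to {26}, so B = 26. Remove 26 from F, G.
F has just one choice, so F = 8. So C, G can't be 8.
Among the 5 still-open variables, 7 fits only G (and all 5 values in {1, 7, 10, 11, 28} must be used), so G = 7.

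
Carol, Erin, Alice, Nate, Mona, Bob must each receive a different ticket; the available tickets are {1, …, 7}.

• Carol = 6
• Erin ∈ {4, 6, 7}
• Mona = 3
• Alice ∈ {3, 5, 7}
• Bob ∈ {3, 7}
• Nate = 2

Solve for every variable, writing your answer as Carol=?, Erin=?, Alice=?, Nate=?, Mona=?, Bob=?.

Carol's domain is down to {6}, so Carol = 6. Strike 6 from Erin.
Nate must be 2 (only option left).
That leaves Mona = 3. Strike 3 from Alice, Bob.
Bob's domain is down to {7}, so Bob = 7. Remove 7 from Erin, Alice.
That leaves Erin = 4.
That leaves Alice = 5.

Carol=6, Erin=4, Alice=5, Nate=2, Mona=3, Bob=7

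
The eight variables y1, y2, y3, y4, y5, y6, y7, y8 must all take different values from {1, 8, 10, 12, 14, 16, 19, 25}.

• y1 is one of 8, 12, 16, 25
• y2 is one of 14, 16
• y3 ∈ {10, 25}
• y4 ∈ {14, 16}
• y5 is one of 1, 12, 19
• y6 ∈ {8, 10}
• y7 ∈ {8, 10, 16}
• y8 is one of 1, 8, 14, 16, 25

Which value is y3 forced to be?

25

Among the 8 variables, 19 fits only y5 (and all 8 values in {1, 8, 10, 12, 14, 16, 19, 25} must be used), so y5 = 19.
Among the 7 still-open variables, 1 fits only y8 (and all 7 values in {1, 8, 10, 12, 14, 16, 25} must be used), so y8 = 1.
Among the 6 still-open variables, 12 fits only y1 (and all 6 values in {8, 10, 12, 14, 16, 25} must be used), so y1 = 12.
Among the 5 still-open variables, 25 fits only y3 (and all 5 values in {8, 10, 14, 16, 25} must be used), so y3 = 25.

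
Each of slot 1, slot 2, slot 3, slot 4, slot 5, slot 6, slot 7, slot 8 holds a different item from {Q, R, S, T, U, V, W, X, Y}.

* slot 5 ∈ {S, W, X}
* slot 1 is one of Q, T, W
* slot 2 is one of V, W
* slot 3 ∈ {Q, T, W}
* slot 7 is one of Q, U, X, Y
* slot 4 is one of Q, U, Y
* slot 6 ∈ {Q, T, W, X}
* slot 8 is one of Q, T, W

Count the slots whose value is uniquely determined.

Among the 8 variables, S fits only slot 5 (and all 8 values in {Q, S, T, U, V, W, X, Y} must be used), so slot 5 = S.
The 7 still-open variables together cover exactly {Q, T, U, V, W, X, Y} — 7 values for 7 variables — and V appears only in slot 2's list, so slot 2 = V.
slot 1, slot 3, slot 8 between them cover only {Q, T, W} — a naked triple. Remove those values from slot 4, slot 6, slot 7.
slot 6 must be X (only option left). Eliminate X elsewhere: slot 7.
Determined: slot 2=V, slot 5=S, slot 6=X. The other slots each still have more than one consistent value. That makes 3.

3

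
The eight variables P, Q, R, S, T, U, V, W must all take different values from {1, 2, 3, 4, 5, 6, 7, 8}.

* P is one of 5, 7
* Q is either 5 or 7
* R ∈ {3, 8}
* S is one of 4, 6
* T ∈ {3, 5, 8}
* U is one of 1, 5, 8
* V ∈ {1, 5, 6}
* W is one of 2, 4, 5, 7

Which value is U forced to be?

The 8 variables together cover exactly {1, 2, 3, 4, 5, 6, 7, 8} — 8 values for 8 variables — and 2 appears only in W's list, so W = 2.
The 7 still-open variables draw from only 7 values {1, 3, 4, 5, 6, 7, 8}, so each is used; only S can be 4, hence S = 4.
The 6 still-open variables together cover exactly {1, 3, 5, 6, 7, 8} — 6 values for 6 variables — and 6 appears only in V's list, so V = 6.
The 5 still-open variables together cover exactly {1, 3, 5, 7, 8} — 5 values for 5 variables — and 1 appears only in U's list, so U = 1.

1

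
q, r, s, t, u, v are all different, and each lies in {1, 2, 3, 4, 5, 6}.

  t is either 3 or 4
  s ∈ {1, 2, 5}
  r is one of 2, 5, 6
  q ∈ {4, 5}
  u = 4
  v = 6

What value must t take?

3

u's domain is down to {4}, so u = 4. So q, t can't be 4.
So t = 3.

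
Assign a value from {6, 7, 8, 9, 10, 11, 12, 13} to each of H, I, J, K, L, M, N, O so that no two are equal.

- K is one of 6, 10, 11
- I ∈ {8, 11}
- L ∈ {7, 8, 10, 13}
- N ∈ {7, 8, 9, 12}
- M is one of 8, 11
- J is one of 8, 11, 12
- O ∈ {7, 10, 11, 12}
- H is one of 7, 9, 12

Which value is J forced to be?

The 8 variables together cover exactly {6, 7, 8, 9, 10, 11, 12, 13} — 8 values for 8 variables — and 6 appears only in K's list, so K = 6.
The 7 still-open variables together cover exactly {7, 8, 9, 10, 11, 12, 13} — 7 values for 7 variables — and 13 appears only in L's list, so L = 13.
Among the 6 still-open variables, 10 fits only O (and all 6 values in {7, 8, 9, 10, 11, 12} must be used), so O = 10.
I and M between them cover only {8, 11} — a naked pair. Remove those values from J, N.
So J = 12.

12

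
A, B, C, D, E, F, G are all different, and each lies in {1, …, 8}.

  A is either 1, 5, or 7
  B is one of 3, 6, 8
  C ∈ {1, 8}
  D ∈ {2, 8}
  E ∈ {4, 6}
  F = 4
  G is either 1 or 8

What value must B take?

F's domain is down to {4}, so F = 4. Eliminate 4 elsewhere: E.
E has just one choice, so E = 6. So B can't be 6.
The 2 variables C and G are confined to {1, 8}, which locks those values in; drop them from A, B, D.
So B = 3.

3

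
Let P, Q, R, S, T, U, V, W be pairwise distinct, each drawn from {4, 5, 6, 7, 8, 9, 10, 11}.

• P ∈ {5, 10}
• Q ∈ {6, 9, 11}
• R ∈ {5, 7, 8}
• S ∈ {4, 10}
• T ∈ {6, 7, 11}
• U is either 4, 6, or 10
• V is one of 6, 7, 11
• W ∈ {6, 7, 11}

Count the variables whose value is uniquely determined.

The 8 variables draw from only 8 values {4, 5, 6, 7, 8, 9, 10, 11}, so each is used; only R can be 8, hence R = 8.
The 7 still-open variables together cover exactly {4, 5, 6, 7, 9, 10, 11} — 7 values for 7 variables — and 5 appears only in P's list, so P = 5.
The 6 still-open variables draw from only 6 values {4, 6, 7, 9, 10, 11}, so each is used; only Q can be 9, hence Q = 9.
T, V, W share exactly the 3 values {6, 7, 11}; by pigeonhole those values go to them, so strike 6, 7, 11 from U.
Determined: P=5, Q=9, R=8. The other variables each still have more than one consistent value. That makes 3.

3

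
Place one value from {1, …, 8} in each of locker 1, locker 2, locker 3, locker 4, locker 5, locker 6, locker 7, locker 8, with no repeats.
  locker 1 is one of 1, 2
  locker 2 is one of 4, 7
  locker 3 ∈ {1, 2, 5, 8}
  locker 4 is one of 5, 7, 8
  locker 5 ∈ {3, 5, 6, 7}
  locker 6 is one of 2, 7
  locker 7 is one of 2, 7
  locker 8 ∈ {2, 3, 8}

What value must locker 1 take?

1

Among the 8 variables, 4 fits only locker 2 (and all 8 values in {1, 2, 3, 4, 5, 6, 7, 8} must be used), so locker 2 = 4.
The 7 still-open variables together cover exactly {1, 2, 3, 5, 6, 7, 8} — 7 values for 7 variables — and 6 appears only in locker 5's list, so locker 5 = 6.
The 6 still-open variables together cover exactly {1, 2, 3, 5, 7, 8} — 6 values for 6 variables — and 3 appears only in locker 8's list, so locker 8 = 3.
locker 6 and locker 7 share exactly the 2 values {2, 7}; by pigeonhole those values go to them, so strike 2, 7 from locker 1, locker 3, locker 4.
So locker 1 = 1.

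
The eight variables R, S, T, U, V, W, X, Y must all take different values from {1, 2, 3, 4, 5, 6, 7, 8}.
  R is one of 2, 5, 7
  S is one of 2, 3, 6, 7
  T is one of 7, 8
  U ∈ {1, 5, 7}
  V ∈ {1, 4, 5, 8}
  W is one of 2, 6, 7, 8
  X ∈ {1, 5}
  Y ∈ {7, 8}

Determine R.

2

The 8 variables draw from only 8 values {1, 2, 3, 4, 5, 6, 7, 8}, so each is used; only S can be 3, hence S = 3.
Among the 7 still-open variables, 4 fits only V (and all 7 values in {1, 2, 4, 5, 6, 7, 8} must be used), so V = 4.
The 6 still-open variables together cover exactly {1, 2, 5, 6, 7, 8} — 6 values for 6 variables — and 6 appears only in W's list, so W = 6.
Among the 5 still-open variables, 2 fits only R (and all 5 values in {1, 2, 5, 7, 8} must be used), so R = 2.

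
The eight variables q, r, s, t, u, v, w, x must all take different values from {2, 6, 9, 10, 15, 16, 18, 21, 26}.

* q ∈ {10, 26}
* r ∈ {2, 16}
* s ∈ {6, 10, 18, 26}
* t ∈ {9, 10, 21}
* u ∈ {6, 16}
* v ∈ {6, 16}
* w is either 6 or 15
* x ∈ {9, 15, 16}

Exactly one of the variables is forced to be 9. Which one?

x

u and v share exactly the 2 values {6, 16}; by pigeonhole those values go to them, so strike 6, 16 from r, s, w, x.
That leaves r = 2.
w must be 15 (only option left). Strike 15 from x.
So 9 goes to x.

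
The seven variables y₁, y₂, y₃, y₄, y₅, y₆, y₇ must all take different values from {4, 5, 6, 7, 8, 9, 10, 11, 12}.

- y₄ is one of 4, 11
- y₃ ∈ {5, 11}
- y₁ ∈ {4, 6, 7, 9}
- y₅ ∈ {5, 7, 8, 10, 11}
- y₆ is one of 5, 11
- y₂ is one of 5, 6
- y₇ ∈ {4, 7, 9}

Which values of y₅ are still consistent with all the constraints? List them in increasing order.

8, 10

The 2 variables y₃ and y₆ are confined to {5, 11}, which locks those values in; drop them from y₂, y₄, y₅.
y₂ must be 6 (only option left). Eliminate 6 elsewhere: y₁.
That leaves y₄ = 4. So y₁, y₇ can't be 4.
y₁ and y₇ between them cover only {7, 9} — a naked pair. Remove those values from y₅.
No further eliminations apply; y₅ can still be any of 8, 10.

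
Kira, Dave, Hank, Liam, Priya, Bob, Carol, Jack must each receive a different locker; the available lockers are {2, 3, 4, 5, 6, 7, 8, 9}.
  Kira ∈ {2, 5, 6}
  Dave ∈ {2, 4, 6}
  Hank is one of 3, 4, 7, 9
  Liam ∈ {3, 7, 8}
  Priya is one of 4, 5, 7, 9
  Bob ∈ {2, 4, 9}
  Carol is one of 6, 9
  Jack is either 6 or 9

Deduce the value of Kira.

Among the 8 variables, 8 fits only Liam (and all 8 values in {2, 3, 4, 5, 6, 7, 8, 9} must be used), so Liam = 8.
The 7 still-open variables together cover exactly {2, 3, 4, 5, 6, 7, 9} — 7 values for 7 variables — and 3 appears only in Hank's list, so Hank = 3.
The 6 still-open variables draw from only 6 values {2, 4, 5, 6, 7, 9}, so each is used; only Priya can be 7, hence Priya = 7.
Among the 5 still-open variables, 5 fits only Kira (and all 5 values in {2, 4, 5, 6, 9} must be used), so Kira = 5.

5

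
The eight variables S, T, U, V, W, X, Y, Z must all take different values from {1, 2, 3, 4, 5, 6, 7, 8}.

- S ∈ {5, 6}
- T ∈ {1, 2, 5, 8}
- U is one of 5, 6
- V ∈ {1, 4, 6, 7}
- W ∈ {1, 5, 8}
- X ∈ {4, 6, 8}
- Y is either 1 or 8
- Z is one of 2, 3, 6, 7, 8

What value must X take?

4

The 8 variables draw from only 8 values {1, 2, 3, 4, 5, 6, 7, 8}, so each is used; only Z can be 3, hence Z = 3.
Among the 7 still-open variables, 2 fits only T (and all 7 values in {1, 2, 4, 5, 6, 7, 8} must be used), so T = 2.
The 6 still-open variables draw from only 6 values {1, 4, 5, 6, 7, 8}, so each is used; only V can be 7, hence V = 7.
The 5 still-open variables together cover exactly {1, 4, 5, 6, 8} — 5 values for 5 variables — and 4 appears only in X's list, so X = 4.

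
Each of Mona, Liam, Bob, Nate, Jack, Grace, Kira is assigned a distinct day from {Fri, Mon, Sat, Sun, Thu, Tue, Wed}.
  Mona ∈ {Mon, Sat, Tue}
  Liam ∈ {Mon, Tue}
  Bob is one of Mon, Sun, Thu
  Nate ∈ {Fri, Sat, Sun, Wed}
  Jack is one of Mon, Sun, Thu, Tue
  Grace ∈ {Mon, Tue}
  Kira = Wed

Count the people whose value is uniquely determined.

3

Kira must be Wed (only option left). Strike Wed from Nate.
The 6 still-open variables draw from only 6 values {Fri, Mon, Sat, Sun, Thu, Tue}, so each is used; only Nate can be Fri, hence Nate = Fri.
The 5 still-open variables draw from only 5 values {Mon, Sat, Sun, Thu, Tue}, so each is used; only Mona can be Sat, hence Mona = Sat.
Liam and Grace between them cover only {Mon, Tue} — a naked pair. Remove those values from Bob, Jack.
Determined: Mona=Sat, Nate=Fri, Kira=Wed. The other people each still have more than one consistent value. That makes 3.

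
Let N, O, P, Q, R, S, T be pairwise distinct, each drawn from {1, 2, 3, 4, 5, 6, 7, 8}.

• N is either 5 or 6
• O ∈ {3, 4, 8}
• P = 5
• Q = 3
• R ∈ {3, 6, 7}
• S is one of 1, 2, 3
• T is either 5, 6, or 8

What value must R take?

P must be 5 (only option left). Eliminate 5 elsewhere: N, T.
Q's domain is down to {3}, so Q = 3. So O, R, S can't be 3.
That leaves N = 6. So R, T can't be 6.
So R = 7.

7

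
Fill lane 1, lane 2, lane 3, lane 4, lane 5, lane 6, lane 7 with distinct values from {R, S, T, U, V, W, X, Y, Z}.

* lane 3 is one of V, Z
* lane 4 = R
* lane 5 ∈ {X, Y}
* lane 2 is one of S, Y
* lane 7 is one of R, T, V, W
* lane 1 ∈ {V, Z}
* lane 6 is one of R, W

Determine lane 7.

lane 4 has just one choice, so lane 4 = R. Strike R from lane 6, lane 7.
lane 6 has just one choice, so lane 6 = W. Remove W from lane 7.
The 2 variables lane 1 and lane 3 are confined to {V, Z}, which locks those values in; drop them from lane 7.
So lane 7 = T.

T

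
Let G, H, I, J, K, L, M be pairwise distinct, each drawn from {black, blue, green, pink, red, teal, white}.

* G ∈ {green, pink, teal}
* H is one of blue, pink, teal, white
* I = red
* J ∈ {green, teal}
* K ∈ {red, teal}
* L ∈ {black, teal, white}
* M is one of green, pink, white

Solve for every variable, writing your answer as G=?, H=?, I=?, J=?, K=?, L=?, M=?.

I has just one choice, so I = red. So K can't be red.
K's domain is down to {teal}, so K = teal. Eliminate teal elsewhere: G, H, J, L.
J must be green (only option left). So G, M can't be green.
G's domain is down to {pink}, so G = pink. So H, M can't be pink.
M must be white (only option left). Remove white from H, L.
H has just one choice, so H = blue.
L must be black (only option left).

G=pink, H=blue, I=red, J=green, K=teal, L=black, M=white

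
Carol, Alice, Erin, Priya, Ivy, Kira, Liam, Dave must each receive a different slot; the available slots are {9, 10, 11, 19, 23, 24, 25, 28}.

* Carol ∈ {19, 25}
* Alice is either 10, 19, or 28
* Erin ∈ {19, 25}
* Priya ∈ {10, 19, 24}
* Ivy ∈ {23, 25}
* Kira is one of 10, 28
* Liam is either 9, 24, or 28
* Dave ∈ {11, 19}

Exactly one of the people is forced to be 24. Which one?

Priya

The 8 variables draw from only 8 values {9, 10, 11, 19, 23, 24, 25, 28}, so each is used; only Liam can be 9, hence Liam = 9.
Among the 7 still-open variables, 11 fits only Dave (and all 7 values in {10, 11, 19, 23, 24, 25, 28} must be used), so Dave = 11.
Among the 6 still-open variables, 23 fits only Ivy (and all 6 values in {10, 19, 23, 24, 25, 28} must be used), so Ivy = 23.
The 5 still-open variables draw from only 5 values {10, 19, 24, 25, 28}, so each is used; only Priya can be 24, hence Priya = 24.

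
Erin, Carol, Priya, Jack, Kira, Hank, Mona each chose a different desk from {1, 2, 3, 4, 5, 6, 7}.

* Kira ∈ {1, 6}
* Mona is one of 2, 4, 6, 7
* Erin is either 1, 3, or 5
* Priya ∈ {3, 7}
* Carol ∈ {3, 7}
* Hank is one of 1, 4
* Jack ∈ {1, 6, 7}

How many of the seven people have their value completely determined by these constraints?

The 7 variables draw from only 7 values {1, 2, 3, 4, 5, 6, 7}, so each is used; only Mona can be 2, hence Mona = 2.
The 6 still-open variables together cover exactly {1, 3, 4, 5, 6, 7} — 6 values for 6 variables — and 4 appears only in Hank's list, so Hank = 4.
Among the 5 still-open variables, 5 fits only Erin (and all 5 values in {1, 3, 5, 6, 7} must be used), so Erin = 5.
Carol and Priya share exactly the 2 values {3, 7}; by pigeonhole those values go to them, so strike 3, 7 from Jack.
Determined: Erin=5, Hank=4, Mona=2. The other people each still have more than one consistent value. That makes 3.

3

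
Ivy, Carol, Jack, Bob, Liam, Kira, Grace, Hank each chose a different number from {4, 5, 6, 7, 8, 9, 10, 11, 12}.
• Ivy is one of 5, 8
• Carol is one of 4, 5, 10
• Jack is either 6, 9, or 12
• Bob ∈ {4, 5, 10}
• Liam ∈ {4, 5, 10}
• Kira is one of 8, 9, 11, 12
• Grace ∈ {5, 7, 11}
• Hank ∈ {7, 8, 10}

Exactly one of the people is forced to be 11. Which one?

Carol, Bob, Liam between them cover only {4, 5, 10} — a naked triple. Remove those values from Ivy, Grace, Hank.
Ivy must be 8 (only option left). So Kira, Hank can't be 8.
Hank must be 7 (only option left). Eliminate 7 elsewhere: Grace.
So 11 goes to Grace.

Grace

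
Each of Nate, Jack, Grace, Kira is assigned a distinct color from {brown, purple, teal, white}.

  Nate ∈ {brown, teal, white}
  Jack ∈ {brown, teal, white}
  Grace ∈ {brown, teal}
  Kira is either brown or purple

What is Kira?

The 4 variables draw from only 4 values {brown, purple, teal, white}, so each is used; only Kira can be purple, hence Kira = purple.

purple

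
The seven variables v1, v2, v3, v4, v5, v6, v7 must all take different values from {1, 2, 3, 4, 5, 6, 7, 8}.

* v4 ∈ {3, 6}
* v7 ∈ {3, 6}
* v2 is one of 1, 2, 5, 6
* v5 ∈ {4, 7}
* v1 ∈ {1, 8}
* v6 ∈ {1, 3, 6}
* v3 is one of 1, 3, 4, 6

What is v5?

7

v4 and v7 share exactly the 2 values {3, 6}; by pigeonhole those values go to them, so strike 3, 6 from v2, v3, v6.
v6 has just one choice, so v6 = 1. Strike 1 from v1, v2, v3.
That leaves v1 = 8.
v3 has just one choice, so v3 = 4. Strike 4 from v5.
So v5 = 7.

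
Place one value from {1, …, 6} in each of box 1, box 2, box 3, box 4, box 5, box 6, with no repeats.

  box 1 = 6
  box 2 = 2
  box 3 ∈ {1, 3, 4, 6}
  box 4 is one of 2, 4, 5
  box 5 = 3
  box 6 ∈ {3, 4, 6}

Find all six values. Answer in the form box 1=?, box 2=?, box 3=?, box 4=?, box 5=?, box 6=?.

box 1 must be 6 (only option left). Strike 6 from box 3, box 6.
That leaves box 2 = 2. Eliminate 2 elsewhere: box 4.
box 5 must be 3 (only option left). Remove 3 from box 3, box 6.
box 6 has just one choice, so box 6 = 4. Eliminate 4 elsewhere: box 3, box 4.
box 3 must be 1 (only option left).
That leaves box 4 = 5.

box 1=6, box 2=2, box 3=1, box 4=5, box 5=3, box 6=4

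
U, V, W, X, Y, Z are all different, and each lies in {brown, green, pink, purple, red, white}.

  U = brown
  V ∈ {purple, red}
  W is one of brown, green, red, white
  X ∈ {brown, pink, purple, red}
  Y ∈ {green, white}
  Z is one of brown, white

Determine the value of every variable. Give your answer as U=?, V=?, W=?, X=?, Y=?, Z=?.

U has just one choice, so U = brown. Strike brown from W, X, Z.
Z's domain is down to {white}, so Z = white. Strike white from W, Y.
That leaves Y = green. Remove green from W.
W must be red (only option left). Strike red from V, X.
V must be purple (only option left). Remove purple from X.
X's domain is down to {pink}, so X = pink.

U=brown, V=purple, W=red, X=pink, Y=green, Z=white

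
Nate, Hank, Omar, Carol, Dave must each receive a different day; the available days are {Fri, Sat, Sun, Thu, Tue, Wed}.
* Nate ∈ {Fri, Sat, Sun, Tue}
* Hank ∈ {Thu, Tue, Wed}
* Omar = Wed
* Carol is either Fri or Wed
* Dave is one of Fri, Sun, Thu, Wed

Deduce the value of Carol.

Fri

Omar has just one choice, so Omar = Wed. Strike Wed from Hank, Carol, Dave.
So Carol = Fri.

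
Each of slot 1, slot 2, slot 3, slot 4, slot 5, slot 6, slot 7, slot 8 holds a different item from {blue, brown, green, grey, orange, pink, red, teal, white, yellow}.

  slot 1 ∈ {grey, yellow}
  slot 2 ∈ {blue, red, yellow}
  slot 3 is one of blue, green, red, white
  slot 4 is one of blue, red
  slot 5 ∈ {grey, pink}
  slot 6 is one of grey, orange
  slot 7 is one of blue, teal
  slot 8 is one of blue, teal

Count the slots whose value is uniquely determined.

5

slot 7 and slot 8 between them cover only {blue, teal} — a naked pair. Remove those values from slot 2, slot 3, slot 4.
That leaves slot 4 = red. Remove red from slot 2, slot 3.
slot 2 must be yellow (only option left). So slot 1 can't be yellow.
slot 1's domain is down to {grey}, so slot 1 = grey. Remove grey from slot 5, slot 6.
slot 5's domain is down to {pink}, so slot 5 = pink.
slot 6 has just one choice, so slot 6 = orange.
Determined: slot 1=grey, slot 2=yellow, slot 4=red, slot 5=pink, slot 6=orange. The other slots each still have more than one consistent value. That makes 5.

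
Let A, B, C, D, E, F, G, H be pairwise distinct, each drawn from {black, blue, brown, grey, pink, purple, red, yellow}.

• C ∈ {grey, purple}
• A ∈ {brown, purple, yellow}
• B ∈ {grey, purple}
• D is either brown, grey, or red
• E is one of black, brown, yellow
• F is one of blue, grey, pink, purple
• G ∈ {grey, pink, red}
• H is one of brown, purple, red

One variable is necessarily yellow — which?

A

The 8 variables together cover exactly {black, blue, brown, grey, pink, purple, red, yellow} — 8 values for 8 variables — and black appears only in E's list, so E = black.
Among the 7 still-open variables, blue fits only F (and all 7 values in {blue, brown, grey, pink, purple, red, yellow} must be used), so F = blue.
The 6 still-open variables together cover exactly {brown, grey, pink, purple, red, yellow} — 6 values for 6 variables — and pink appears only in G's list, so G = pink.
Among the 5 still-open variables, yellow fits only A (and all 5 values in {brown, grey, purple, red, yellow} must be used), so A = yellow.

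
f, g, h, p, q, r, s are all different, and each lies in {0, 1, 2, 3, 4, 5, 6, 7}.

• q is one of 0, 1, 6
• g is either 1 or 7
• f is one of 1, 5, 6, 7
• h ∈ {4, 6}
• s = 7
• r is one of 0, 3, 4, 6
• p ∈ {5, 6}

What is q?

s has just one choice, so s = 7. Remove 7 from f, g.
That leaves g = 1. Strike 1 from f, q.
The 5 still-open variables draw from only 5 values {0, 3, 4, 5, 6}, so each is used; only r can be 3, hence r = 3.
The 4 still-open variables together cover exactly {0, 4, 5, 6} — 4 values for 4 variables — and 0 appears only in q's list, so q = 0.

0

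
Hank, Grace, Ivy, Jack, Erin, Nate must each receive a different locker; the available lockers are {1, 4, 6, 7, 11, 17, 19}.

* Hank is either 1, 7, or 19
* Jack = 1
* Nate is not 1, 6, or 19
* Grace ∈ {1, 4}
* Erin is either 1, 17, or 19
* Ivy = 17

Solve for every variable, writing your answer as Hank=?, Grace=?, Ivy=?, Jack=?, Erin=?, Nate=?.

Hank=7, Grace=4, Ivy=17, Jack=1, Erin=19, Nate=11

Ivy has just one choice, so Ivy = 17. Strike 17 from Erin, Nate.
Jack has just one choice, so Jack = 1. Eliminate 1 elsewhere: Hank, Grace, Erin.
Erin must be 19 (only option left). So Hank can't be 19.
Hank's domain is down to {7}, so Hank = 7. Strike 7 from Nate.
That leaves Grace = 4. Eliminate 4 elsewhere: Nate.
Nate's domain is down to {11}, so Nate = 11.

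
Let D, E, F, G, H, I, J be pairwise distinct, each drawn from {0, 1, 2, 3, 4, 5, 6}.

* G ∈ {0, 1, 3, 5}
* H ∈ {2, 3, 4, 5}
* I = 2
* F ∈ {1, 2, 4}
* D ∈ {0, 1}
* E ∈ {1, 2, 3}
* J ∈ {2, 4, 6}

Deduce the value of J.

6

I must be 2 (only option left). Eliminate 2 elsewhere: E, F, H, J.
Among the 6 still-open variables, 6 fits only J (and all 6 values in {0, 1, 3, 4, 5, 6} must be used), so J = 6.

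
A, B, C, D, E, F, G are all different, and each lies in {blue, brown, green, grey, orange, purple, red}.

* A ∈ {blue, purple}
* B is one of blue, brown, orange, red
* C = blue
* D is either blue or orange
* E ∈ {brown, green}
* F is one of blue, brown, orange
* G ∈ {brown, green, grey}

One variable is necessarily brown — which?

C must be blue (only option left). Remove blue from A, B, D, F.
That leaves D = orange. Remove orange from B, F.
So brown goes to F.

F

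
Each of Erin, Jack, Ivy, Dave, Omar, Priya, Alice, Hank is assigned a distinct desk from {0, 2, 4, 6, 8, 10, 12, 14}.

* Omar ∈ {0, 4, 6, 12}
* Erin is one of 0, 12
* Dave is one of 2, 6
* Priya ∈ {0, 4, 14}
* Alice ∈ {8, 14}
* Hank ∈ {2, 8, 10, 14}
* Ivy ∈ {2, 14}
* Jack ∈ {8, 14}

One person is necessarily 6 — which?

Dave

The 8 variables together cover exactly {0, 2, 4, 6, 8, 10, 12, 14} — 8 values for 8 variables — and 10 appears only in Hank's list, so Hank = 10.
Jack and Alice share exactly the 2 values {8, 14}; by pigeonhole those values go to them, so strike 8, 14 from Ivy, Priya.
Ivy has just one choice, so Ivy = 2. So Dave can't be 2.
So 6 goes to Dave.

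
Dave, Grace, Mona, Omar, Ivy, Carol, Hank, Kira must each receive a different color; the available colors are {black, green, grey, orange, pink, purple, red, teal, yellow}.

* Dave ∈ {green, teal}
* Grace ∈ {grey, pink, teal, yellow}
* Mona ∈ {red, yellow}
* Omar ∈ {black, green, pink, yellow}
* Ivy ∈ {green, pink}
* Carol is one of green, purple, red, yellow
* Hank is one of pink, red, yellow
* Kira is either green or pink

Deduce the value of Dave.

teal

Among the 8 variables, black fits only Omar (and all 8 values in {black, green, grey, pink, purple, red, teal, yellow} must be used), so Omar = black.
The 7 still-open variables draw from only 7 values {green, grey, pink, purple, red, teal, yellow}, so each is used; only Grace can be grey, hence Grace = grey.
Among the 6 still-open variables, purple fits only Carol (and all 6 values in {green, pink, purple, red, teal, yellow} must be used), so Carol = purple.
The 5 still-open variables together cover exactly {green, pink, red, teal, yellow} — 5 values for 5 variables — and teal appears only in Dave's list, so Dave = teal.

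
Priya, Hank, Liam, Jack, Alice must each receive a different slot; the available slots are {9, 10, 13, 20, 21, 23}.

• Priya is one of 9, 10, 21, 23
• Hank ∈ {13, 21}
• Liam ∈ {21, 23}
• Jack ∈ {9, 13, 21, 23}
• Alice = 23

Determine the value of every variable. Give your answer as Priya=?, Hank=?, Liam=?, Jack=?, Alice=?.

Priya=10, Hank=13, Liam=21, Jack=9, Alice=23

Alice's domain is down to {23}, so Alice = 23. Remove 23 from Priya, Liam, Jack.
Liam must be 21 (only option left). So Priya, Hank, Jack can't be 21.
Hank's domain is down to {13}, so Hank = 13. Strike 13 from Jack.
Jack has just one choice, so Jack = 9. So Priya can't be 9.
Priya must be 10 (only option left).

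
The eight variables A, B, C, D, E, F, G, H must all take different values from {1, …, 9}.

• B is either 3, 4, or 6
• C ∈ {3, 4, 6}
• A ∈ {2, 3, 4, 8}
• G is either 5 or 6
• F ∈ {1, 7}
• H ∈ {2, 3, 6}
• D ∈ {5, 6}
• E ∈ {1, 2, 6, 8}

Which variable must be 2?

The 8 variables draw from only 8 values {1, 2, 3, 4, 5, 6, 7, 8}, so each is used; only F can be 7, hence F = 7.
The 7 still-open variables draw from only 7 values {1, 2, 3, 4, 5, 6, 8}, so each is used; only E can be 1, hence E = 1.
Among the 6 still-open variables, 8 fits only A (and all 6 values in {2, 3, 4, 5, 6, 8} must be used), so A = 8.
Among the 5 still-open variables, 2 fits only H (and all 5 values in {2, 3, 4, 5, 6} must be used), so H = 2.

H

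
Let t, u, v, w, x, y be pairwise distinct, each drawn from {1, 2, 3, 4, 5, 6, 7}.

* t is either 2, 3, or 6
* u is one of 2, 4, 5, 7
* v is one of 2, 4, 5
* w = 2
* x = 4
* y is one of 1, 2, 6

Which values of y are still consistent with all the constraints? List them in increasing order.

w's domain is down to {2}, so w = 2. Strike 2 from t, u, v, y.
x must be 4 (only option left). Eliminate 4 elsewhere: u, v.
v's domain is down to {5}, so v = 5. Eliminate 5 elsewhere: u.
u must be 7 (only option left).
No further eliminations apply; y can still be any of 1, 6.

1, 6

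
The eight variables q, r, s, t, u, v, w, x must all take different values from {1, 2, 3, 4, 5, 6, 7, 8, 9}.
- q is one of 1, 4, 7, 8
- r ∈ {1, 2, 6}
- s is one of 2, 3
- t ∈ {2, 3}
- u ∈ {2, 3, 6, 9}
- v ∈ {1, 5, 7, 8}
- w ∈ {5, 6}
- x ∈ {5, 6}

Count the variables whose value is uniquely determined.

2

s and t between them cover only {2, 3} — a naked pair. Remove those values from r, u.
The 2 variables w and x are confined to {5, 6}, which locks those values in; drop them from r, u, v.
That leaves r = 1. Eliminate 1 elsewhere: q, v.
That leaves u = 9.
Determined: r=1, u=9. The other variables each still have more than one consistent value. That makes 2.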